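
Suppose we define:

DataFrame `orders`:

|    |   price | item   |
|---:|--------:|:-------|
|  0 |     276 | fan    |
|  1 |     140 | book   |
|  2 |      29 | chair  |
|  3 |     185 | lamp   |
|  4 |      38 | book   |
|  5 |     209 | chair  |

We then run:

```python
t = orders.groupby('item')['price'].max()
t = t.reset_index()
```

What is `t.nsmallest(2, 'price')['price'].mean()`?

group by item, max of price:
item
book     140
chair    209
fan      276
lamp     185
Name: price, dtype: int64
reset_index():
    item  price
0   book    140
1  chair    209
2    fan    276
3   lamp    185
take 2 rows with smallest price:
   item  price
0  book    140
3  lamp    185
Finally, mean of column 'price' = 162.5.

162.5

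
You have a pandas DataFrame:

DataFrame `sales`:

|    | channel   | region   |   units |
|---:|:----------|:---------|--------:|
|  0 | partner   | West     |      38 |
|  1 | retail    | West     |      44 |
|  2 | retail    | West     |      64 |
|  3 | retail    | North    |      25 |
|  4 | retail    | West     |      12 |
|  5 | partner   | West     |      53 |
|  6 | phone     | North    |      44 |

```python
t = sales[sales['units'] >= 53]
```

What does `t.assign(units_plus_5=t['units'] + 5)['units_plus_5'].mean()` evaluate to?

filter rows where units >= 53:
   channel region  units
2   retail   West     64
5  partner   West     53
add column units_plus_5 = t['units'] + 5:
   channel region  units  units_plus_5
2   retail   West     64            69
5  partner   West     53            58
Then the mean of column 'units_plus_5': 63.5

63.5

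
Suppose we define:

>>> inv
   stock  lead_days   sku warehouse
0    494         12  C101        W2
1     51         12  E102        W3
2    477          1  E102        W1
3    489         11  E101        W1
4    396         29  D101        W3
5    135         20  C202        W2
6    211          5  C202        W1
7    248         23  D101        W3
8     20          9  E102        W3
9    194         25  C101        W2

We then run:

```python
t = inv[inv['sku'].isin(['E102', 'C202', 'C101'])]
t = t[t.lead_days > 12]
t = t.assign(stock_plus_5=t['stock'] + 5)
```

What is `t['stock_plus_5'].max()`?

199

filter rows where sku in ['E102', 'C202', 'C101']:
   stock  lead_days   sku warehouse
0    494         12  C101        W2
1     51         12  E102        W3
2    477          1  E102        W1
5    135         20  C202        W2
6    211          5  C202        W1
8     20          9  E102        W3
9    194         25  C101        W2
filter rows where lead_days > 12:
   stock  lead_days   sku warehouse
5    135         20  C202        W2
9    194         25  C101        W2
add column stock_plus_5 = t['stock'] + 5:
   stock  lead_days   sku warehouse  stock_plus_5
5    135         20  C202        W2           140
9    194         25  C101        W2           199
So max() = 199.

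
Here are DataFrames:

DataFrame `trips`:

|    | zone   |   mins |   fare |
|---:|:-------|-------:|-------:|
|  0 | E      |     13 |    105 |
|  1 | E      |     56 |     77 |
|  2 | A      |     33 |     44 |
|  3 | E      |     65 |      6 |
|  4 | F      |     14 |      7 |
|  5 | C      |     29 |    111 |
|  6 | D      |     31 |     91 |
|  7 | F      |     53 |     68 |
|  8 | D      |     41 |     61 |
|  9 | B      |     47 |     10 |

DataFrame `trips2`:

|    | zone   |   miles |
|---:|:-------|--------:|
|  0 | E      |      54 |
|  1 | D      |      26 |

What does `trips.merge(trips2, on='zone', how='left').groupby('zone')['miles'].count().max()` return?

3

merge on 'zone' (how='left') → 10 rows:
  zone  mins  fare  miles
0    E    13   105   54.0
1    E    56    77   54.0
2    A    33    44    NaN
3    E    65     6   54.0
4    F    14     7    NaN
5    C    29   111    NaN
6    D    31    91   26.0
7    F    53    68    NaN
8    D    41    61   26.0
9    B    47    10    NaN
group by zone, count of miles:
zone
A    0
B    0
C    0
D    2
E    3
F    0
Name: miles, dtype: int64
Then the max of the resulting series: 3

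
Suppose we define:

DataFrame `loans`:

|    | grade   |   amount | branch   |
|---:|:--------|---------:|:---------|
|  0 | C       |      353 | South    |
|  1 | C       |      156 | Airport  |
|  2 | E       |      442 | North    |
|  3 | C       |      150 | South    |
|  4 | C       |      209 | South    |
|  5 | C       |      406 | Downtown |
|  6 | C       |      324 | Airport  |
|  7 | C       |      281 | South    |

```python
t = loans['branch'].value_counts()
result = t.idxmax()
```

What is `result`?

value_counts of branch:
branch
South       4
Airport     2
North       1
Downtown    1
Name: count, dtype: int64

South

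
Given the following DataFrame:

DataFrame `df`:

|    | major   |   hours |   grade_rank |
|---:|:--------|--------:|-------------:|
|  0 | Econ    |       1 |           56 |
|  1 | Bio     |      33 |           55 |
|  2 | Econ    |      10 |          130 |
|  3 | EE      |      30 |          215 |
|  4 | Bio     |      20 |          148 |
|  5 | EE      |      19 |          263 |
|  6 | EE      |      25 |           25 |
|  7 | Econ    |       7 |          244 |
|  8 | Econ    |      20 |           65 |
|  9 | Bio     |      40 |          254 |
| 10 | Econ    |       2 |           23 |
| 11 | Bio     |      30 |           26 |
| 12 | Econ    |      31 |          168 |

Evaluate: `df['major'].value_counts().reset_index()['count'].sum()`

13

value_counts of major:
major
Econ    6
Bio     4
EE      3
Name: count, dtype: int64
reset_index():
  major  count
0  Econ      6
1   Bio      4
2    EE      3
Finally, sum of column 'count' = 13.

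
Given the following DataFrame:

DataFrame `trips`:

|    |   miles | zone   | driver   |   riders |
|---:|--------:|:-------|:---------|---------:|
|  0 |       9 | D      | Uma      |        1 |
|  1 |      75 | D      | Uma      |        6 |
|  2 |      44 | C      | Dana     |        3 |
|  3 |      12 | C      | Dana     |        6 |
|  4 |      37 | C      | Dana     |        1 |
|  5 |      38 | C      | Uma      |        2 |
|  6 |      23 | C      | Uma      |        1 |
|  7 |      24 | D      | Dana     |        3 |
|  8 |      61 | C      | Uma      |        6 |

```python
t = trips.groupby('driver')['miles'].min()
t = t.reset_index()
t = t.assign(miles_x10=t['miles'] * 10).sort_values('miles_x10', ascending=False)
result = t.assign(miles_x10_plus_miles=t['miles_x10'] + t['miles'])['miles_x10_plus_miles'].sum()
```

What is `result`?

group by driver, min of miles:
driver
Dana    12
Uma      9
Name: miles, dtype: int64
reset_index():
  driver  miles
0   Dana     12
1    Uma      9
add column miles_x10 = t['miles'] * 10:
  driver  miles  miles_x10
0   Dana     12        120
1    Uma      9         90
sort by miles_x10 descending:
  driver  miles  miles_x10
0   Dana     12        120
1    Uma      9         90
add column miles_x10_plus_miles = t['miles_x10'] + t['miles']:
  driver  miles  miles_x10  miles_x10_plus_miles
0   Dana     12        120                   132
1    Uma      9         90                    99

231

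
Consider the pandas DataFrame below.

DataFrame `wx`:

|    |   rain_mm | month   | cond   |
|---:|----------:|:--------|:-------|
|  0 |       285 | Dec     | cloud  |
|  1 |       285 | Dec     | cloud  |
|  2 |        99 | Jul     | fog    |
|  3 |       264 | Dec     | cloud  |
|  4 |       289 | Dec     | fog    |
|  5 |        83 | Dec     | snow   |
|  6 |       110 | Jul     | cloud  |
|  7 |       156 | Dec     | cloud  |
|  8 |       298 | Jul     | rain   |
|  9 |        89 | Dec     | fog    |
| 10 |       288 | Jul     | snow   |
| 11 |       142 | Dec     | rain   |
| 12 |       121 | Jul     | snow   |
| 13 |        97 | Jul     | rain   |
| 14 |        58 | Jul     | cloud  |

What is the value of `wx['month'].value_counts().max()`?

8

value_counts of month:
month
Dec    8
Jul    7
Name: count, dtype: int64
Reading off the max of the resulting series, we get 8.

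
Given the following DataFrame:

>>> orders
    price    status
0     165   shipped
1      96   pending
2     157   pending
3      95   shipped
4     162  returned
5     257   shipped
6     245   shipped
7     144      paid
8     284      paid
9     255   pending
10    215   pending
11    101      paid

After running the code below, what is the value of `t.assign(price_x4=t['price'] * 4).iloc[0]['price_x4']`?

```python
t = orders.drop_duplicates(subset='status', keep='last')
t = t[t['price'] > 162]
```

980

drop duplicate status (keep=last):
    price    status
4     162  returned
6     245   shipped
10    215   pending
11    101      paid
filter rows where price > 162:
    price   status
6     245  shipped
10    215  pending
add column price_x4 = t['price'] * 4:
    price   status  price_x4
6     245  shipped       980
10    215  pending       860
Finally, value at position 0, column 'price_x4' = 980.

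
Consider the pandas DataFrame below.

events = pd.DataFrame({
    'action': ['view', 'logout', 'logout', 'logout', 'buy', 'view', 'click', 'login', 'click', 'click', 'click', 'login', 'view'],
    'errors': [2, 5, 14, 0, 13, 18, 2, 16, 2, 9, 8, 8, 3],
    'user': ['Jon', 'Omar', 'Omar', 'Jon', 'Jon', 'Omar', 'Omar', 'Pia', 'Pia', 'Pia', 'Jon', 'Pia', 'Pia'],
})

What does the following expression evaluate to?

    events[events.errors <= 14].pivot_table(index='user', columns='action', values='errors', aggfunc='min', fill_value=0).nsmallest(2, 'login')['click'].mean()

filter rows where errors <= 14:
    action  errors  user
0     view       2   Jon
1   logout       5  Omar
2   logout      14  Omar
3   logout       0   Jon
4      buy      13   Jon
6    click       2  Omar
8    click       2   Pia
9    click       9   Pia
10   click       8   Jon
11   login       8   Pia
12    view       3   Pia
pivot: rows=user, cols=action, min(errors):
action  buy  click  login  logout  view
user                                   
Jon      13      8      0       0     2
Omar      0      2      0       5     0
Pia       0      2      8       0     3
take 2 rows with smallest login:
action  buy  click  login  logout  view
user                                   
Jon      13      8      0       0     2
Omar      0      2      0       5     0

5.0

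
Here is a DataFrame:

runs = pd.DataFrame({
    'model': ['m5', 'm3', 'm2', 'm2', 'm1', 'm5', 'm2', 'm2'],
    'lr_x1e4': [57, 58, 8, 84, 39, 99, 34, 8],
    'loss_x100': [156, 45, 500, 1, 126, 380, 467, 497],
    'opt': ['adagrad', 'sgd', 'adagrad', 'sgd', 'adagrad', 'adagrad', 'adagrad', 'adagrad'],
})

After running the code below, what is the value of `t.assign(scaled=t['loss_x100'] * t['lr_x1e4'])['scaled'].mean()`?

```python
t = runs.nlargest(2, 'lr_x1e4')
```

18852.0

take 2 rows with largest lr_x1e4:
  model  lr_x1e4  loss_x100      opt
5    m5       99        380  adagrad
3    m2       84          1      sgd
add column scaled = t['loss_x100'] * t['lr_x1e4']:
  model  lr_x1e4  loss_x100      opt  scaled
5    m5       99        380  adagrad   37620
3    m2       84          1      sgd      84
The mean of column 'scaled' is 18852.0.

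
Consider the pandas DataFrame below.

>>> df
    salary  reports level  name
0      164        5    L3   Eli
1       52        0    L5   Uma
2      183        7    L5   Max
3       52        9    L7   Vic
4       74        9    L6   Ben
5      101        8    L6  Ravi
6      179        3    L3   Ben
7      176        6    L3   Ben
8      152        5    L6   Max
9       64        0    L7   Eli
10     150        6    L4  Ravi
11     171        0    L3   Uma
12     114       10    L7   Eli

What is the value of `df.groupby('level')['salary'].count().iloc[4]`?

group by level, count of salary:
level
L3    4
L4    1
L5    2
L6    3
L7    3
Name: salary, dtype: int64
Hence 3.

3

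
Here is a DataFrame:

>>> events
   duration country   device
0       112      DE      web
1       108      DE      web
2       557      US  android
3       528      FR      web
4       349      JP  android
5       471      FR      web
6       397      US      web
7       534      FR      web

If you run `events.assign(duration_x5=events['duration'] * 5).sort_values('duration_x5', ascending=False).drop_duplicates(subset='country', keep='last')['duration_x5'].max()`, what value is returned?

add column duration_x5 = events['duration'] * 5:
   duration country   device  duration_x5
0       112      DE      web          560
1       108      DE      web          540
2       557      US  android         2785
3       528      FR      web         2640
4       349      JP  android         1745
5       471      FR      web         2355
6       397      US      web         1985
7       534      FR      web         2670
sort by duration_x5 descending:
   duration country   device  duration_x5
2       557      US  android         2785
7       534      FR      web         2670
3       528      FR      web         2640
5       471      FR      web         2355
6       397      US      web         1985
4       349      JP  android         1745
0       112      DE      web          560
1       108      DE      web          540
drop duplicate country (keep=last):
   duration country   device  duration_x5
5       471      FR      web         2355
6       397      US      web         1985
4       349      JP  android         1745
1       108      DE      web          540
Finally, max of column 'duration_x5' = 2355.

2355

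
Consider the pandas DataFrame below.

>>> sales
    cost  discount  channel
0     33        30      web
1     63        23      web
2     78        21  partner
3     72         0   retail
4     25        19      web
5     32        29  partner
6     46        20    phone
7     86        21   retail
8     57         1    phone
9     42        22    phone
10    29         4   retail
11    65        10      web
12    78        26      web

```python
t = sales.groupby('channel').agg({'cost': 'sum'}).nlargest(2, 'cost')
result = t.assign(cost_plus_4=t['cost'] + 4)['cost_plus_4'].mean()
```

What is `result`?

229.5

group by channel, sum of cost:
         cost
channel      
partner   110
phone     145
retail    187
web       264
take 2 rows with largest cost:
         cost
channel      
web       264
retail    187
add column cost_plus_4 = t['cost'] + 4:
         cost  cost_plus_4
channel                   
web       264          268
retail    187          191
The mean of column 'cost_plus_4' is 229.5.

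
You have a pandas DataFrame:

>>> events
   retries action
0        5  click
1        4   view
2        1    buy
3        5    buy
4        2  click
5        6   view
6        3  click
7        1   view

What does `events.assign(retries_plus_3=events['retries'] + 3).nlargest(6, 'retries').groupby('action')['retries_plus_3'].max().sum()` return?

25

add column retries_plus_3 = events['retries'] + 3:
   retries action  retries_plus_3
0        5  click               8
1        4   view               7
2        1    buy               4
3        5    buy               8
4        2  click               5
5        6   view               9
6        3  click               6
7        1   view               4
take 6 rows with largest retries:
   retries action  retries_plus_3
5        6   view               9
0        5  click               8
3        5    buy               8
1        4   view               7
6        3  click               6
4        2  click               5
group by action, max of retries_plus_3:
action
buy      8
click    8
view     9
Name: retries_plus_3, dtype: int64
The sum of the resulting series is 25.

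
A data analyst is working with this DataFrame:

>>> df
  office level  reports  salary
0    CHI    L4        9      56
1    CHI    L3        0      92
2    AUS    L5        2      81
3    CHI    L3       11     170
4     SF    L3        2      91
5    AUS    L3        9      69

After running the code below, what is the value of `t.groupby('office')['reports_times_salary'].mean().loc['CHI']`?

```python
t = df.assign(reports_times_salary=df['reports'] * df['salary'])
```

add column reports_times_salary = df['reports'] * df['salary']:
  office level  reports  salary  reports_times_salary
0    CHI    L4        9      56                   504
1    CHI    L3        0      92                     0
2    AUS    L5        2      81                   162
3    CHI    L3       11     170                  1870
4     SF    L3        2      91                   182
5    AUS    L3        9      69                   621
group by office, mean of reports_times_salary:
office
AUS    391.500000
CHI    791.333333
SF     182.000000
Name: reports_times_salary, dtype: float64
The value at index 'CHI' is 791.333333333.

791.333333333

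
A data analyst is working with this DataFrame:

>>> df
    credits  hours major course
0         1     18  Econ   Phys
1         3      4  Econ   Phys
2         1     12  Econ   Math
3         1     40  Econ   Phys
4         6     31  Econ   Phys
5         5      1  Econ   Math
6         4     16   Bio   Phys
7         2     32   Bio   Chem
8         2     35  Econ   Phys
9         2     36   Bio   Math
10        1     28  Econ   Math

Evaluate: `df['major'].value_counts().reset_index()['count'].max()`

8

value_counts of major:
major
Econ    8
Bio     3
Name: count, dtype: int64
reset_index():
  major  count
0  Econ      8
1   Bio      3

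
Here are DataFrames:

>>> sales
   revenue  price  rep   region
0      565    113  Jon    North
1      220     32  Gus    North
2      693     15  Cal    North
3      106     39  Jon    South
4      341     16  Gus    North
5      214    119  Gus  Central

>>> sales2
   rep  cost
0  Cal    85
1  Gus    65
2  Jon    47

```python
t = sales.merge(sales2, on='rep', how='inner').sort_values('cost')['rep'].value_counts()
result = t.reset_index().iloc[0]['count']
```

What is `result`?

3

merge on 'rep' (how='inner') → 6 rows:
   revenue  price  rep   region  cost
0      565    113  Jon    North    47
1      220     32  Gus    North    65
2      693     15  Cal    North    85
3      106     39  Jon    South    47
4      341     16  Gus    North    65
5      214    119  Gus  Central    65
sort by cost:
   revenue  price  rep   region  cost
0      565    113  Jon    North    47
3      106     39  Jon    South    47
1      220     32  Gus    North    65
4      341     16  Gus    North    65
5      214    119  Gus  Central    65
2      693     15  Cal    North    85
value_counts of rep:
rep
Gus    3
Jon    2
Cal    1
Name: count, dtype: int64
reset_index():
   rep  count
0  Gus      3
1  Jon      2
2  Cal      1
Reading off the value at position 0, column 'count', we get 3.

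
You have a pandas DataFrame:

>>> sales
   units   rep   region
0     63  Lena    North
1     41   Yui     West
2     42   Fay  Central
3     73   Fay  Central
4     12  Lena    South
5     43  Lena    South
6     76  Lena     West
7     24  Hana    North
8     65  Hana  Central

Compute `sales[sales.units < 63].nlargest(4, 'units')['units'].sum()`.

150

filter rows where units < 63:
   units   rep   region
1     41   Yui     West
2     42   Fay  Central
4     12  Lena    South
5     43  Lena    South
7     24  Hana    North
take 4 rows with largest units:
   units   rep   region
5     43  Lena    South
2     42   Fay  Central
1     41   Yui     West
7     24  Hana    North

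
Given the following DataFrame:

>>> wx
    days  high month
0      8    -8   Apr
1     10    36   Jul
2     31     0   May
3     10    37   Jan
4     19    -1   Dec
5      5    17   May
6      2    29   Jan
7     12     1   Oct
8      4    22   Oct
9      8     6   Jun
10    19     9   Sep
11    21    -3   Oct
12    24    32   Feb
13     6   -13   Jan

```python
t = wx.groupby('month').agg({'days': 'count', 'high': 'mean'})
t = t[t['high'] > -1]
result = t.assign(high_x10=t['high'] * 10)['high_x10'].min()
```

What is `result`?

60.0

group by month: count(days), mean(high):
       days       high
month                 
Apr       1  -8.000000
Dec       1  -1.000000
Feb       1  32.000000
Jan       3  17.666667
Jul       1  36.000000
Jun       1   6.000000
May       2   8.500000
Oct       3   6.666667
Sep       1   9.000000
filter rows where high > -1:
       days       high
month                 
Feb       1  32.000000
Jan       3  17.666667
Jul       1  36.000000
Jun       1   6.000000
May       2   8.500000
Oct       3   6.666667
Sep       1   9.000000
add column high_x10 = t['high'] * 10:
       days       high    high_x10
month                             
Feb       1  32.000000  320.000000
Jan       3  17.666667  176.666667
Jul       1  36.000000  360.000000
Jun       1   6.000000   60.000000
May       2   8.500000   85.000000
Oct       3   6.666667   66.666667
Sep       1   9.000000   90.000000
Taking the min of column 'high_x10' gives 60.0.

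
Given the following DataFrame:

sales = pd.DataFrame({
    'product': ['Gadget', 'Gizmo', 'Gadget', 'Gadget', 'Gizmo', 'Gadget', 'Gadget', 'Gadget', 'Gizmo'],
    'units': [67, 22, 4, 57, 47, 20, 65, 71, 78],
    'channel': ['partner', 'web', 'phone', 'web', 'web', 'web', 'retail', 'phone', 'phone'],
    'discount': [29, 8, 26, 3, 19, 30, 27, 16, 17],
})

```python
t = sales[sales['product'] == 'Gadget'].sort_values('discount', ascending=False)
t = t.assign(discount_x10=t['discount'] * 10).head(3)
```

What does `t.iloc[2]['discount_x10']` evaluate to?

filter rows where product == 'Gadget':
  product  units  channel  discount
0  Gadget     67  partner        29
2  Gadget      4    phone        26
3  Gadget     57      web         3
5  Gadget     20      web        30
6  Gadget     65   retail        27
7  Gadget     71    phone        16
sort by discount descending:
  product  units  channel  discount
5  Gadget     20      web        30
0  Gadget     67  partner        29
6  Gadget     65   retail        27
2  Gadget      4    phone        26
7  Gadget     71    phone        16
3  Gadget     57      web         3
add column discount_x10 = t['discount'] * 10:
  product  units  channel  discount  discount_x10
5  Gadget     20      web        30           300
0  Gadget     67  partner        29           290
6  Gadget     65   retail        27           270
2  Gadget      4    phone        26           260
7  Gadget     71    phone        16           160
3  Gadget     57      web         3            30
take first 3 rows:
  product  units  channel  discount  discount_x10
5  Gadget     20      web        30           300
0  Gadget     67  partner        29           290
6  Gadget     65   retail        27           270
Then the value at position 2, column 'discount_x10': 270

270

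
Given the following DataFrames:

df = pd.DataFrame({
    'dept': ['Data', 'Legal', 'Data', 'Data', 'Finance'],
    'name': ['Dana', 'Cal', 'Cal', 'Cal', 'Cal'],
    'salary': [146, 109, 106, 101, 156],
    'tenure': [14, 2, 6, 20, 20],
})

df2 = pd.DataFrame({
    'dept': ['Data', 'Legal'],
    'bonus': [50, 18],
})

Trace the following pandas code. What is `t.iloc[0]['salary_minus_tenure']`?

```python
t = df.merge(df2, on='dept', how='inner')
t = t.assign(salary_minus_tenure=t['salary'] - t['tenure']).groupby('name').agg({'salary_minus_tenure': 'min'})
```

81

merge on 'dept' (how='inner') → 4 rows:
    dept  name  salary  tenure  bonus
0   Data  Dana     146      14     50
1  Legal   Cal     109       2     18
2   Data   Cal     106       6     50
3   Data   Cal     101      20     50
add column salary_minus_tenure = t['salary'] - t['tenure']:
    dept  name  salary  tenure  bonus  salary_minus_tenure
0   Data  Dana     146      14     50                  132
1  Legal   Cal     109       2     18                  107
2   Data   Cal     106       6     50                  100
3   Data   Cal     101      20     50                   81
group by name, min of salary_minus_tenure:
      salary_minus_tenure
name                     
Cal                    81
Dana                  132
Hence 81.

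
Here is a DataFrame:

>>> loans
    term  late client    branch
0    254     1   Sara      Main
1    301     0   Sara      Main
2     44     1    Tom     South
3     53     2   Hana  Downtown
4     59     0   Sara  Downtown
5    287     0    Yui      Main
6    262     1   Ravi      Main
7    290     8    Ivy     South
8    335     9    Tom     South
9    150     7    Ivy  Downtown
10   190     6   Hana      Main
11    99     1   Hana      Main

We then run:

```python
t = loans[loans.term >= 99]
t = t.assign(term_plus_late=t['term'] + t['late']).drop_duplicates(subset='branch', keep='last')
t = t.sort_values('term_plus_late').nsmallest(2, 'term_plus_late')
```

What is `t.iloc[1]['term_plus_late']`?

157

filter rows where term >= 99:
    term  late client    branch
0    254     1   Sara      Main
1    301     0   Sara      Main
5    287     0    Yui      Main
6    262     1   Ravi      Main
7    290     8    Ivy     South
8    335     9    Tom     South
9    150     7    Ivy  Downtown
10   190     6   Hana      Main
11    99     1   Hana      Main
add column term_plus_late = t['term'] + t['late']:
    term  late client    branch  term_plus_late
0    254     1   Sara      Main             255
1    301     0   Sara      Main             301
5    287     0    Yui      Main             287
6    262     1   Ravi      Main             263
7    290     8    Ivy     South             298
8    335     9    Tom     South             344
9    150     7    Ivy  Downtown             157
10   190     6   Hana      Main             196
11    99     1   Hana      Main             100
drop duplicate branch (keep=last):
    term  late client    branch  term_plus_late
8    335     9    Tom     South             344
9    150     7    Ivy  Downtown             157
11    99     1   Hana      Main             100
sort by term_plus_late:
    term  late client    branch  term_plus_late
11    99     1   Hana      Main             100
9    150     7    Ivy  Downtown             157
8    335     9    Tom     South             344
take 2 rows with smallest term_plus_late:
    term  late client    branch  term_plus_late
11    99     1   Hana      Main             100
9    150     7    Ivy  Downtown             157
Hence 157.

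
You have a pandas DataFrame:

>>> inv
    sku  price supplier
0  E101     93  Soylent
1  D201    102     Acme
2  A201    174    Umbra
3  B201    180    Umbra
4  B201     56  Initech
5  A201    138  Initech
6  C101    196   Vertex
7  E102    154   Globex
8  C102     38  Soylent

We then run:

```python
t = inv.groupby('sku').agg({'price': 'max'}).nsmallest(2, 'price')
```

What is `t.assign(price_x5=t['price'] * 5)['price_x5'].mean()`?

group by sku, max of price:
      price
sku        
A201    174
B201    180
C101    196
C102     38
D201    102
E101     93
E102    154
take 2 rows with smallest price:
      price
sku        
C102     38
E101     93
add column price_x5 = t['price'] * 5:
      price  price_x5
sku                  
C102     38       190
E101     93       465

327.5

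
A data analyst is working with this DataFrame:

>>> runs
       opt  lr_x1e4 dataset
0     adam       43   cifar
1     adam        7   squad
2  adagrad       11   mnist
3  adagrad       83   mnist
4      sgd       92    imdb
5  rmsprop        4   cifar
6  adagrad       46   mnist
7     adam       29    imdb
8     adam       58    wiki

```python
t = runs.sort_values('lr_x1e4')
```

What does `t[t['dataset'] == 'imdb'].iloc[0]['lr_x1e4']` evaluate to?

29

sort by lr_x1e4:
       opt  lr_x1e4 dataset
5  rmsprop        4   cifar
1     adam        7   squad
2  adagrad       11   mnist
7     adam       29    imdb
0     adam       43   cifar
6  adagrad       46   mnist
8     adam       58    wiki
3  adagrad       83   mnist
4      sgd       92    imdb
filter rows where dataset == 'imdb':
    opt  lr_x1e4 dataset
7  adam       29    imdb
4   sgd       92    imdb
So iloc[0]['lr_x1e4'] = 29.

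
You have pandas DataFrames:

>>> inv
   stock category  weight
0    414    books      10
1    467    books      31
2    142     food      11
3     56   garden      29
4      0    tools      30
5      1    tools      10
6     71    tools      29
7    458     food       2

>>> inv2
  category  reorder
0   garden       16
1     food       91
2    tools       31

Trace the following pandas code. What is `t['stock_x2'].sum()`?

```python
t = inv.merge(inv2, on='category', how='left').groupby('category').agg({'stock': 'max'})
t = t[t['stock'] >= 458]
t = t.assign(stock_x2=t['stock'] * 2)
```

merge on 'category' (how='left') → 8 rows:
   stock category  weight  reorder
0    414    books      10      NaN
1    467    books      31      NaN
2    142     food      11     91.0
3     56   garden      29     16.0
4      0    tools      30     31.0
5      1    tools      10     31.0
6     71    tools      29     31.0
7    458     food       2     91.0
group by category, max of stock:
          stock
category       
books       467
food        458
garden       56
tools        71
filter rows where stock >= 458:
          stock
category       
books       467
food        458
add column stock_x2 = t['stock'] * 2:
          stock  stock_x2
category                 
books       467       934
food        458       916

1850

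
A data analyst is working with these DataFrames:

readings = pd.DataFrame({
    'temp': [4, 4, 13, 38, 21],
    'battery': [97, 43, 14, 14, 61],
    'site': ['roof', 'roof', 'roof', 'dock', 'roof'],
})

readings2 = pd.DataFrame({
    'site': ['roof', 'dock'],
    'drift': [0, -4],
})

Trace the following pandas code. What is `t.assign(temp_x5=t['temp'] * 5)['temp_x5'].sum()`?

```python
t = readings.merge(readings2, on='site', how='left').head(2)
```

40

merge on 'site' (how='left') → 5 rows:
   temp  battery  site  drift
0     4       97  roof      0
1     4       43  roof      0
2    13       14  roof      0
3    38       14  dock     -4
4    21       61  roof      0
take first 2 rows:
   temp  battery  site  drift
0     4       97  roof      0
1     4       43  roof      0
add column temp_x5 = t['temp'] * 5:
   temp  battery  site  drift  temp_x5
0     4       97  roof      0       20
1     4       43  roof      0       20
So sum() = 40.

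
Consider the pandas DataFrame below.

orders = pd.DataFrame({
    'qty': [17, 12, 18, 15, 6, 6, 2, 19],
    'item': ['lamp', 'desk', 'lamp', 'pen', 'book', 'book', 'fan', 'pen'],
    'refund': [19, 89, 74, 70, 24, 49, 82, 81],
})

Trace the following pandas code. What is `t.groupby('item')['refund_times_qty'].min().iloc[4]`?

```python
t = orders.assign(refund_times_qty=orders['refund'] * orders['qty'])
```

add column refund_times_qty = orders['refund'] * orders['qty']:
   qty  item  refund  refund_times_qty
0   17  lamp      19               323
1   12  desk      89              1068
2   18  lamp      74              1332
3   15   pen      70              1050
4    6  book      24               144
5    6  book      49               294
6    2   fan      82               164
7   19   pen      81              1539
group by item, min of refund_times_qty:
item
book     144
desk    1068
fan      164
lamp     323
pen     1050
Name: refund_times_qty, dtype: int64
Hence 1050.

1050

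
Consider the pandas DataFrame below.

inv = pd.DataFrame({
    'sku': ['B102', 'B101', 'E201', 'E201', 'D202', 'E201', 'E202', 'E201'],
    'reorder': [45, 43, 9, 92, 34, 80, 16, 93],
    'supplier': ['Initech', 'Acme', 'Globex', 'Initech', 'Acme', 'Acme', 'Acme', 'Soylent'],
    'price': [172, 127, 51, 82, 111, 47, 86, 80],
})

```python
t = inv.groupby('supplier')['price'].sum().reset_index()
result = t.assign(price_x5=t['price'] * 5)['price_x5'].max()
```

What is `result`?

group by supplier, sum of price:
supplier
Acme       371
Globex      51
Initech    254
Soylent     80
Name: price, dtype: int64
reset_index():
  supplier  price
0     Acme    371
1   Globex     51
2  Initech    254
3  Soylent     80
add column price_x5 = t['price'] * 5:
  supplier  price  price_x5
0     Acme    371      1855
1   Globex     51       255
2  Initech    254      1270
3  Soylent     80       400

1855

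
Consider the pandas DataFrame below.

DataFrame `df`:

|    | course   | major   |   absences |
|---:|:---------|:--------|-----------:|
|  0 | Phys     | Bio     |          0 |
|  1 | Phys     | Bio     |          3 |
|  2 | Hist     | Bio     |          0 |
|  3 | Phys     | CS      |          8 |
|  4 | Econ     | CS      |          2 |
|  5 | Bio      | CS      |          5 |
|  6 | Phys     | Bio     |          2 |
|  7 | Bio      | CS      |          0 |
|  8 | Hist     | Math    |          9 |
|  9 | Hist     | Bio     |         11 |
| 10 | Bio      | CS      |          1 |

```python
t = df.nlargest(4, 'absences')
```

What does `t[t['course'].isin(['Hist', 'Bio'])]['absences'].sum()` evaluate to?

25

take 4 rows with largest absences:
  course major  absences
9   Hist   Bio        11
8   Hist  Math         9
3   Phys    CS         8
5    Bio    CS         5
filter rows where course in ['Hist', 'Bio']:
  course major  absences
9   Hist   Bio        11
8   Hist  Math         9
5    Bio    CS         5
The sum of column 'absences' is 25.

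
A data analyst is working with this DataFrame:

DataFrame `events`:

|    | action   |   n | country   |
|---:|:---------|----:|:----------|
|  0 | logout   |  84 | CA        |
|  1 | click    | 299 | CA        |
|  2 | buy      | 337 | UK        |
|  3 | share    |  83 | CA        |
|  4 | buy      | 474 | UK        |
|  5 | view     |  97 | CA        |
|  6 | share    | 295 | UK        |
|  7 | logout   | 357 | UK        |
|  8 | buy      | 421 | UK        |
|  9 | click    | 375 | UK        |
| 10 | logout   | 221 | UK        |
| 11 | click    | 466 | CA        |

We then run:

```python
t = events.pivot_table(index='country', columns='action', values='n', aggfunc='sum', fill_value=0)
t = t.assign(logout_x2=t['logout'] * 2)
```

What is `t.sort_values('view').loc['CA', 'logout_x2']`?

pivot: rows=country, cols=action, sum(n):
action    buy  click  logout  share  view
country                                  
CA          0    765      84     83    97
UK       1232    375     578    295     0
add column logout_x2 = t['logout'] * 2:
action    buy  click  logout  share  view  logout_x2
country                                             
CA          0    765      84     83    97        168
UK       1232    375     578    295     0       1156
sort by view:
action    buy  click  logout  share  view  logout_x2
country                                             
UK       1232    375     578    295     0       1156
CA          0    765      84     83    97        168
value at row 'CA', column 'logout_x2' → 168

168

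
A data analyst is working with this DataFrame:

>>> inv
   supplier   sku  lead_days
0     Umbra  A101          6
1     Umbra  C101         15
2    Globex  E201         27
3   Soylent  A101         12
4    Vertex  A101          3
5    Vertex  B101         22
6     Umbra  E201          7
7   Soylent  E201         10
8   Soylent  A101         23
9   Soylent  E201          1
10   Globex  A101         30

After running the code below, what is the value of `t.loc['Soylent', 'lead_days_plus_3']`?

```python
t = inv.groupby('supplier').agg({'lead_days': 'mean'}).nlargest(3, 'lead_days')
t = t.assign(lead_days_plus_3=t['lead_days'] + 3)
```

group by supplier, mean of lead_days:
          lead_days
supplier           
Globex    28.500000
Soylent   11.500000
Umbra      9.333333
Vertex    12.500000
take 3 rows with largest lead_days:
          lead_days
supplier           
Globex         28.5
Vertex         12.5
Soylent        11.5
add column lead_days_plus_3 = t['lead_days'] + 3:
          lead_days  lead_days_plus_3
supplier                             
Globex         28.5              31.5
Vertex         12.5              15.5
Soylent        11.5              14.5
Finally, value at row 'Soylent', column 'lead_days_plus_3' = 14.5.

14.5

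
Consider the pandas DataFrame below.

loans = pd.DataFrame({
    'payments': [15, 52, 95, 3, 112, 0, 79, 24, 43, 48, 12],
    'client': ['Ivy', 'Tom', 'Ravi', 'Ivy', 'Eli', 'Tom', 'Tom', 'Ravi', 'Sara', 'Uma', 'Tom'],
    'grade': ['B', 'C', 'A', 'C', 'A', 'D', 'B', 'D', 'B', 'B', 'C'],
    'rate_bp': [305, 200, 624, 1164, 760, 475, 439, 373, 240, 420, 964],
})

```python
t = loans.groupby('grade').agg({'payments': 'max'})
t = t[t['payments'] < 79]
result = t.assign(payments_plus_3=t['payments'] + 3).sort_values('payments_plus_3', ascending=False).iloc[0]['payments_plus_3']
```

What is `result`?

group by grade, max of payments:
       payments
grade          
A           112
B            79
C            52
D            24
filter rows where payments < 79:
       payments
grade          
C            52
D            24
add column payments_plus_3 = t['payments'] + 3:
       payments  payments_plus_3
grade                           
C            52               55
D            24               27
sort by payments_plus_3 descending:
       payments  payments_plus_3
grade                           
C            52               55
D            24               27

55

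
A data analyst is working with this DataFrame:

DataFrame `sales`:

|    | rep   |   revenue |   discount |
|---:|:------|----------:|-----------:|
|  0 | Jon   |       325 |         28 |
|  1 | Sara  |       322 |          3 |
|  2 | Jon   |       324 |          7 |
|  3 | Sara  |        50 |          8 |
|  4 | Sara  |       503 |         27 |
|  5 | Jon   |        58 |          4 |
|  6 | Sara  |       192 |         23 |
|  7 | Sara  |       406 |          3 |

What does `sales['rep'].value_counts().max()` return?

value_counts of rep:
rep
Sara    5
Jon     3
Name: count, dtype: int64
Reading off the max of the resulting series, we get 5.

5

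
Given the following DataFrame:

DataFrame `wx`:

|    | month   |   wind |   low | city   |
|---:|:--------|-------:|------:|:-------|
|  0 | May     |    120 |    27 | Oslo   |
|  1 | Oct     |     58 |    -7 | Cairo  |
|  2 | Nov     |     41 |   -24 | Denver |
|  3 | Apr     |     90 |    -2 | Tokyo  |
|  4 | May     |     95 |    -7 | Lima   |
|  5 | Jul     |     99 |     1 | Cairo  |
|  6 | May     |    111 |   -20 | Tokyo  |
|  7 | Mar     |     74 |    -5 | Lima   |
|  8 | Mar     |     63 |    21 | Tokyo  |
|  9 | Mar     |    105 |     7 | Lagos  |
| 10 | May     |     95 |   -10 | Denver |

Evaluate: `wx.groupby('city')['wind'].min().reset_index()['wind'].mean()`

76.8333333333

group by city, min of wind:
city
Cairo      58
Denver     41
Lagos     105
Lima       74
Oslo      120
Tokyo      63
Name: wind, dtype: int64
reset_index():
     city  wind
0   Cairo    58
1  Denver    41
2   Lagos   105
3    Lima    74
4    Oslo   120
5   Tokyo    63
Then the mean of column 'wind': 76.8333333333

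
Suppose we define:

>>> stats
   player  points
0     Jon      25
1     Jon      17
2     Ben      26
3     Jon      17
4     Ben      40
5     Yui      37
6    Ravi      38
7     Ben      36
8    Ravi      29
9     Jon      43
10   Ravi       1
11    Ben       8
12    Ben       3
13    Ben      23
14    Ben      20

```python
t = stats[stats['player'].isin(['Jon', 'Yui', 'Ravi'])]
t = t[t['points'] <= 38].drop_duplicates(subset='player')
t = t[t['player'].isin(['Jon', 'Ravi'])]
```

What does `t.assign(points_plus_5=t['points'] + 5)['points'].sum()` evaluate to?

63

filter rows where player in ['Jon', 'Yui', 'Ravi']:
   player  points
0     Jon      25
1     Jon      17
3     Jon      17
5     Yui      37
6    Ravi      38
8    Ravi      29
9     Jon      43
10   Ravi       1
filter rows where points <= 38:
   player  points
0     Jon      25
1     Jon      17
3     Jon      17
5     Yui      37
6    Ravi      38
8    Ravi      29
10   Ravi       1
drop duplicate player (keep=first):
  player  points
0    Jon      25
5    Yui      37
6   Ravi      38
filter rows where player in ['Jon', 'Ravi']:
  player  points
0    Jon      25
6   Ravi      38
add column points_plus_5 = t['points'] + 5:
  player  points  points_plus_5
0    Jon      25             30
6   Ravi      38             43
sum of column 'points' → 63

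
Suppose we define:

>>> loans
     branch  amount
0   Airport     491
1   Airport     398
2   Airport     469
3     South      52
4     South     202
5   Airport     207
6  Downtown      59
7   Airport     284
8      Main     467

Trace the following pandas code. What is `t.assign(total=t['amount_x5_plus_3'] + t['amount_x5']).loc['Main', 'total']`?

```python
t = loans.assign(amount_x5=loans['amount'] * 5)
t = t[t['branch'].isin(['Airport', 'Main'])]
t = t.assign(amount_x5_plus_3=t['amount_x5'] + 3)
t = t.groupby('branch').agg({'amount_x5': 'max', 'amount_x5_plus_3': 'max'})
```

4673

add column amount_x5 = loans['amount'] * 5:
     branch  amount  amount_x5
0   Airport     491       2455
1   Airport     398       1990
2   Airport     469       2345
3     South      52        260
4     South     202       1010
5   Airport     207       1035
6  Downtown      59        295
7   Airport     284       1420
8      Main     467       2335
filter rows where branch in ['Airport', 'Main']:
    branch  amount  amount_x5
0  Airport     491       2455
1  Airport     398       1990
2  Airport     469       2345
5  Airport     207       1035
7  Airport     284       1420
8     Main     467       2335
add column amount_x5_plus_3 = t['amount_x5'] + 3:
    branch  amount  amount_x5  amount_x5_plus_3
0  Airport     491       2455              2458
1  Airport     398       1990              1993
2  Airport     469       2345              2348
5  Airport     207       1035              1038
7  Airport     284       1420              1423
8     Main     467       2335              2338
group by branch: max(amount_x5), max(amount_x5_plus_3):
         amount_x5  amount_x5_plus_3
branch                              
Airport       2455              2458
Main          2335              2338
add column total = t['amount_x5_plus_3'] + t['amount_x5']:
         amount_x5  amount_x5_plus_3  total
branch                                     
Airport       2455              2458   4913
Main          2335              2338   4673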